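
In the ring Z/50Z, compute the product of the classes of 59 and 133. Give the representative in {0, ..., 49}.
47

Reduce the factors first: 59 ≡ 9, 133 ≡ 33 (mod 50), so 59 · 133 ≡ 9 · 33 (mod 50). 9 · 33 = 297. Dividing by 50: 297 = 5·50 + 47. So (59 · 133) mod 50 = 47.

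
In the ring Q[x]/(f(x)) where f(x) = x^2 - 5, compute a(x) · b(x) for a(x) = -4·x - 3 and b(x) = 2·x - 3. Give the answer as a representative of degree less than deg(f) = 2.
First multiply in Q[x] without reducing: a · b = -8·x^2 + 6·x + 9. Now divide by f(x) = x^2 - 5, eliminating the leading term at each step:
  leading term -8·x^2: subtract (-8)·f(x) = 40 - 8·x^2, leaving 6·x - 31
The degree is now < 2, so this is the remainder. Hence a · b ≡ 6·x - 31 in Q[x]/(f).

Final answer: a · b ≡ 6·x - 31 (mod f(x))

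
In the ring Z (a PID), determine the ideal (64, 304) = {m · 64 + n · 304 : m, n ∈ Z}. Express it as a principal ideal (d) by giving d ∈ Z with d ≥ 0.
(64, 304) = (16); d = 16

In the PID Z, (a, b) is generated by gcd(a, b). Compute gcd(304, 64) with the extended Euclidean algorithm, tracking rows (r, s, t) with s·304 + t·64 = r:
  row A: (304, 1, 0)   [1·304 + 0·64 = 304]
  row B: (64, 0, 1)   [0·304 + 1·64 = 64]
  304 = 4·64 + 48   → row C = row A − 4·row B = (48, 1, −4)   [check: 1·304 − 4·64 = 48]
  64 = 1·48 + 16   → row D = row B − 1·row C = (16, −1, 5)   [check: −1·304 + 5·64 = 16]
  48 = 3·16 + 0   → remainder 0, stop. gcd = 16 (last nonzero row D).
So gcd(64, 304) = 16, with Bézout identity −1·304 + 5·64 = 16. Containment (⊇): the Bézout identity exhibits 16 as an element of (64, 304), giving (16) ⊆ (64, 304). Containment (⊆): since 16 | 64 and 16 | 304 (64 = 16·4, 304 = 16·19), every Z-linear combination of 64 and 304 is divisible by 16, so (64, 304) ⊆ (16). Therefore (64, 304) = (16), d = 16.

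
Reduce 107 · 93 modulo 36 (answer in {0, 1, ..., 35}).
Reduce the factors first: 107 ≡ 35, 93 ≡ 21 (mod 36), so 107 · 93 ≡ 35 · 21 (mod 36). 35 · 21 = 735. Dividing by 36: 735 = 20·36 + 15. So (107 · 93) mod 36 = 15.

Final answer: 15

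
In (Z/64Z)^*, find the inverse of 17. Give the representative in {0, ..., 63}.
17^(−1) ≡ 49 (mod 64)

Apply the extended Euclidean algorithm to (64, 17), tracking rows (r, s, t) with s·64 + t·17 = r. Each division r_prev = q·r_cur + r_new produces the new row as (previous row) − q·(current row):
  row A: (64, 1, 0)   [1·64 + 0·17 = 64]
  row B: (17, 0, 1)   [0·64 + 1·17 = 17]
  64 = 3·17 + 13   → row C = row A − 3·row B = (13, 1, −3)   [check: 1·64 − 3·17 = 13]
  17 = 1·13 + 4   → row D = row B − 1·row C = (4, −1, 4)   [check: −1·64 + 4·17 = 4]
  13 = 3·4 + 1   → row E = row C − 3·row D = (1, 4, −15)   [check: 4·64 − 15·17 = 1]
  4 = 4·1 + 0   → remainder 0, stop. gcd = 1 (last nonzero row E).
The gcd is 1, so 17 is invertible mod 64. The last nonzero row gives 4·64 − 15·17 = 1, so t = −15. So 17^(−1) ≡ −15 ≡ 49 (mod 64). Verify: 17 · 49 = 833 ≡ 1 (mod 64). ✓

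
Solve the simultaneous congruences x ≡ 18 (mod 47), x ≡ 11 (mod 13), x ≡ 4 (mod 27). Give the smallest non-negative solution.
The moduli 47, 13, 27 are pairwise coprime, so by the CRT there is a unique solution mod 47·13·27 = 16497.
Solve by successive substitution. Start with x ≡ 18 (mod 47).
  Combine with x ≡ 11 (mod 13): write x = 18 + 47·t and require 18 + 47·t ≡ 11 (mod 13), i.e. 47·t ≡ 11 − 18 ≡ 6 (mod 13). Since 47^(−1) ≡ 5 (mod 13) (47 ≡ 8 (mod 13)), t ≡ 5·6 ≡ 4 (mod 13). So x ≡ 18 + 47·4 = 206 (mod 611).
  Combine with x ≡ 4 (mod 27): write x = 206 + 611·t and require 206 + 611·t ≡ 4 (mod 27), i.e. 611·t ≡ 4 − 206 ≡ 14 (mod 27). Since 611^(−1) ≡ 8 (mod 27) (611 ≡ 17 (mod 27)), t ≡ 8·14 ≡ 4 (mod 27). So x ≡ 206 + 611·4 = 2650 (mod 16497).
Unique solution in [0, 16497): x = 2650.

Final answer: x ≡ 2650 (mod 16497); the representative in [0, 16497) is 2650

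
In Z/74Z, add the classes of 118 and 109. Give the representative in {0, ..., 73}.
5

Reduce the summands first: 118 ≡ 44, 109 ≡ 35 (mod 74), so 118 + 109 ≡ 44 + 35 (mod 74). 44 + 35 = 79; 79 = 1·74 + 5, so (118 + 109) mod 74 = 5.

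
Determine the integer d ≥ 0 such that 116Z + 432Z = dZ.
(116, 432) = (4); d = 4

In the PID Z, (a, b) is generated by gcd(a, b). Compute gcd(432, 116) with the extended Euclidean algorithm, tracking rows (r, s, t) with s·432 + t·116 = r:
  row A: (432, 1, 0)   [1·432 + 0·116 = 432]
  row B: (116, 0, 1)   [0·432 + 1·116 = 116]
  432 = 3·116 + 84   → row C = row A − 3·row B = (84, 1, −3)   [check: 1·432 − 3·116 = 84]
  116 = 1·84 + 32   → row D = row B − 1·row C = (32, −1, 4)   [check: −1·432 + 4·116 = 32]
  84 = 2·32 + 20   → row E = row C − 2·row D = (20, 3, −11)   [check: 3·432 − 11·116 = 20]
  32 = 1·20 + 12   → row F = row D − 1·row E = (12, −4, 15)   [check: −4·432 + 15·116 = 12]
  20 = 1·12 + 8   → row G = row E − 1·row F = (8, 7, −26)   [check: 7·432 − 26·116 = 8]
  12 = 1·8 + 4   → row H = row F − 1·row G = (4, −11, 41)   [check: −11·432 + 41·116 = 4]
  8 = 2·4 + 0   → remainder 0, stop. gcd = 4 (last nonzero row H).
So gcd(116, 432) = 4, with Bézout identity −11·432 + 41·116 = 4. Containment (⊇): the Bézout identity exhibits 4 as an element of (116, 432), giving (4) ⊆ (116, 432). Containment (⊆): since 4 | 116 and 4 | 432 (116 = 4·29, 432 = 4·108), every Z-linear combination of 116 and 432 is divisible by 4, so (116, 432) ⊆ (4). Therefore (116, 432) = (4), d = 4.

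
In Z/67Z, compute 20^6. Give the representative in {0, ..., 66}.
59

Use repeated squaring. Binary(6) = 110. Walk through the bits of the exponent 6 left-to-right: at each bit after the leading one, square the running value, then multiply by 20 if the bit is 1 (always reducing mod 67):
  bit 1 = 1 (leading): start with 20.
  bit 2 = 1: square 20^2 = 400 ≡ 65; bit is 1, so multiply 65·20 = 1300 ≡ 27 (mod 67).
  bit 3 = 0: square 27^2 = 729 ≡ 59 (mod 67).
Final value: 20^6 ≡ 59 (mod 67).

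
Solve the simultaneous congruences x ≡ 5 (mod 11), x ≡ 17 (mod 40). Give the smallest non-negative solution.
The moduli 11, 40 are pairwise coprime, so by the CRT there is a unique solution mod 11·40 = 440.
Solve by successive substitution. Start with x ≡ 5 (mod 11).
  Combine with x ≡ 17 (mod 40): write x = 5 + 11·t and require 5 + 11·t ≡ 17 (mod 40), i.e. 11·t ≡ 17 − 5 ≡ 12 (mod 40). Since 11^(−1) ≡ 11 (mod 40), t ≡ 11·12 ≡ 12 (mod 40). So x ≡ 5 + 11·12 = 137 (mod 440).
Unique solution in [0, 440): x = 137.

Final answer: x ≡ 137 (mod 440); the representative in [0, 440) is 137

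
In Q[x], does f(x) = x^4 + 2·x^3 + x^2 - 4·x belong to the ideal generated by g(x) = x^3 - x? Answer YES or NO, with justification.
NO

In Q[x] the ideal (g) consists of all multiples of g, so f ∈ (g) iff g | f, i.e. iff the remainder of f on division by g is 0. Divide f by g (g is monic, so eliminate the leading term of the running remainder at each step):
  leading term x^4: subtract (x)·g(x) = x^4 - x^2, leaving 2·x^3 + 2·x^2 - 4·x
  leading term 2·x^3: subtract (2)·g(x) = 2·x^3 - 2·x, leaving 2·x^2 - 2·x
The remainder r(x) = 2·x^2 - 2·x ≠ 0 (and deg r < deg g), so g ∤ f, i.e. f ∉ (g).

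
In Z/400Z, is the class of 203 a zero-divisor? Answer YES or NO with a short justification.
NO

gcd(203, 400) = 1, so 203 is a unit in Z/400Z (it has a multiplicative inverse). A unit cannot be a zero-divisor: if 203·b ≡ 0 then multiplying both sides by 203^(−1) gives b ≡ 0. So 203 is not a zero-divisor.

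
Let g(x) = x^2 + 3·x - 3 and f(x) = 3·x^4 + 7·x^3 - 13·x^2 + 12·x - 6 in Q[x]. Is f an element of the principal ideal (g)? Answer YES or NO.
YES

In Q[x] the ideal (g) consists of all multiples of g, so f ∈ (g) iff g | f, i.e. iff the remainder of f on division by g is 0. Divide f by g (g is monic, so eliminate the leading term of the running remainder at each step):
  leading term 3·x^4: subtract (3·x^2)·g(x) = 3·x^4 + 9·x^3 - 9·x^2, leaving -2·x^3 - 4·x^2 + 12·x - 6
  leading term -2·x^3: subtract (-2·x)·g(x) = -2·x^3 - 6·x^2 + 6·x, leaving 2·x^2 + 6·x - 6
  leading term 2·x^2: subtract (2)·g(x) = 2·x^2 + 6·x - 6, leaving 0
The remainder is 0, so f(x) = g(x) · h(x) with h(x) = 3·x^2 - 2·x + 2. Hence g | f, i.e. f ∈ (g).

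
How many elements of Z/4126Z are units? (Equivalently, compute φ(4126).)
Z/4126Z has φ(4126) = 2062 units

An element a ∈ Z/4126Z is a unit iff gcd(a, 4126) = 1, so the number of units is φ(4126). φ is multiplicative, with φ(p^e) = p^e − p^(e−1). Factorise 4126 = 2 · 2063. Then
  φ(4126) = (2 − 1) · (2063 − 1) = 1 · 2062 = 2062.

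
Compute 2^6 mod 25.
14

Use repeated squaring. Binary(6) = 110. Walk through the bits of the exponent 6 left-to-right: at each bit after the leading one, square the running value, then multiply by 2 if the bit is 1 (always reducing mod 25):
  bit 1 = 1 (leading): start with 2.
  bit 2 = 1: square 2^2 = 4; bit is 1, so multiply 4·2 = 8 (mod 25).
  bit 3 = 0: square 8^2 = 64 ≡ 14 (mod 25).
Final value: 2^6 ≡ 14 (mod 25).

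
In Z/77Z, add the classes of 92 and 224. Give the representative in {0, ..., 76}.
Reduce the summands first: 92 ≡ 15, 224 ≡ 70 (mod 77), so 92 + 224 ≡ 15 + 70 (mod 77). 15 + 70 = 85; 85 = 1·77 + 8, so (92 + 224) mod 77 = 8.

Final answer: 8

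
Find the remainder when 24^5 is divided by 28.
Use repeated squaring. Binary(5) = 101. Walk through the bits of the exponent 5 left-to-right: at each bit after the leading one, square the running value, then multiply by 24 if the bit is 1 (always reducing mod 28):
  bit 1 = 1 (leading): start with 24.
  bit 2 = 0: square 24^2 = 576 ≡ 16 (mod 28).
  bit 3 = 1: square 16^2 = 256 ≡ 4; bit is 1, so multiply 4·24 = 96 ≡ 12 (mod 28).
Final value: 24^5 ≡ 12 (mod 28).

Final answer: 12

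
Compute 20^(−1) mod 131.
Apply the extended Euclidean algorithm to (131, 20), tracking rows (r, s, t) with s·131 + t·20 = r. Each division r_prev = q·r_cur + r_new produces the new row as (previous row) − q·(current row):
  row A: (131, 1, 0)   [1·131 + 0·20 = 131]
  row B: (20, 0, 1)   [0·131 + 1·20 = 20]
  131 = 6·20 + 11   → row C = row A − 6·row B = (11, 1, −6)   [check: 1·131 − 6·20 = 11]
  20 = 1·11 + 9   → row D = row B − 1·row C = (9, −1, 7)   [check: −1·131 + 7·20 = 9]
  11 = 1·9 + 2   → row E = row C − 1·row D = (2, 2, −13)   [check: 2·131 − 13·20 = 2]
  9 = 4·2 + 1   → row F = row D − 4·row E = (1, −9, 59)   [check: −9·131 + 59·20 = 1]
  2 = 2·1 + 0   → remainder 0, stop. gcd = 1 (last nonzero row F).
The gcd is 1, so 20 is invertible mod 131. The last nonzero row gives −9·131 + 59·20 = 1, so t = 59. So 20^(−1) ≡ 59 (mod 131). Verify: 20 · 59 = 1180 ≡ 1 (mod 131). ✓

Final answer: 20^(−1) ≡ 59 (mod 131)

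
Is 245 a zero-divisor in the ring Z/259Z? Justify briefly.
gcd(245, 259) = 7 > 1, so 245 is not a unit in Z/259Z. In Z/nZ every nonzero non-unit is a zero-divisor: explicitly, take b = 259/gcd = 37 ≠ 0 (mod 259); then 245·37 = 9065 = 35·259, i.e. 245·37 ≡ 0 (mod 259). So 245 is a zero-divisor.

Final answer: YES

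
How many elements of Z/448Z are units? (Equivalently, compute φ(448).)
An element a ∈ Z/448Z is a unit iff gcd(a, 448) = 1, so the number of units is φ(448). φ is multiplicative, with φ(p^e) = p^e − p^(e−1). Factorise 448 = 2^6 · 7. Then
  φ(448) = (2^6 − 2^5) · (7 − 1) = 32 · 6 = 192.

Final answer: Z/448Z has φ(448) = 192 units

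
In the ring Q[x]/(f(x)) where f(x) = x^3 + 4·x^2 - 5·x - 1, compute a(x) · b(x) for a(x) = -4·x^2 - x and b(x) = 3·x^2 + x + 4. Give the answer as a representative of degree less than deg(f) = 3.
a · b ≡ -241·x^2 + 189·x + 41 (mod f(x))

First multiply in Q[x] without reducing: a · b = -12·x^4 - 7·x^3 - 17·x^2 - 4·x. Now divide by f(x) = x^3 + 4·x^2 - 5·x - 1, eliminating the leading term at each step:
  leading term -12·x^4: subtract (-12·x)·f(x) = -12·x^4 - 48·x^3 + 60·x^2 + 12·x, leaving 41·x^3 - 77·x^2 - 16·x
  leading term 41·x^3: subtract (41)·f(x) = 41·x^3 + 164·x^2 - 205·x - 41, leaving -241·x^2 + 189·x + 41
The degree is now < 3, so this is the remainder. Hence a · b ≡ -241·x^2 + 189·x + 41 in Q[x]/(f).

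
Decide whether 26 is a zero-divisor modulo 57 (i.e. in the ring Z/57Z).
NO

gcd(26, 57) = 1, so 26 is a unit in Z/57Z (it has a multiplicative inverse). A unit cannot be a zero-divisor: if 26·b ≡ 0 then multiplying both sides by 26^(−1) gives b ≡ 0. So 26 is not a zero-divisor.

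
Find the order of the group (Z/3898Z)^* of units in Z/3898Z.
|(Z/3898Z)^*| = 1948

(Z/3898Z)^* consists of the classes a with gcd(a, 3898) = 1, so its order is φ(3898). φ is multiplicative, with φ(p^e) = p^e − p^(e−1). Factorise 3898 = 2 · 1949. Then
  φ(3898) = (2 − 1) · (1949 − 1) = 1 · 1948 = 1948.
Thus |(Z/3898Z)^*| = 1948.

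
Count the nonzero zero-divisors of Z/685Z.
Z/685Z has 140 nonzero zero-divisors

In Z/685Z each nonzero element is either a unit (gcd with 685 is 1) or a zero-divisor (gcd > 1). The number of units is φ(685): factorise 685 = 5 · 137, so φ(685) = (5 − 1) · (137 − 1) = 4 · 136 = 544. The nonzero elements number 685 − 1 = 684. Hence the nonzero zero-divisors number 684 − 544 = 140.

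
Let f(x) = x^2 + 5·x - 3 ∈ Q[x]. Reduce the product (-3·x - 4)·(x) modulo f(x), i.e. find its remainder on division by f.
a · b ≡ 11·x - 9 (mod f(x))

First multiply in Q[x] without reducing: a · b = -3·x^2 - 4·x. Now divide by f(x) = x^2 + 5·x - 3, eliminating the leading term at each step:
  leading term -3·x^2: subtract (-3)·f(x) = -3·x^2 - 15·x + 9, leaving 11·x - 9
The degree is now < 2, so this is the remainder. Hence a · b ≡ 11·x - 9 in Q[x]/(f).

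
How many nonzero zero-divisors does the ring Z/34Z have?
In Z/34Z each nonzero element is either a unit (gcd with 34 is 1) or a zero-divisor (gcd > 1). The number of units is φ(34): factorise 34 = 2 · 17, so φ(34) = (2 − 1) · (17 − 1) = 1 · 16 = 16. The nonzero elements number 34 − 1 = 33. Hence the nonzero zero-divisors number 33 − 16 = 17.

Final answer: Z/34Z has 17 nonzero zero-divisors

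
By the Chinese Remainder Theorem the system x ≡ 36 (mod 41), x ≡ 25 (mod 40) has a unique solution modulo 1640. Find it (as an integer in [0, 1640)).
The moduli 41, 40 are pairwise coprime, so by the CRT there is a unique solution mod 41·40 = 1640.
Solve by successive substitution. Start with x ≡ 36 (mod 41).
  Combine with x ≡ 25 (mod 40): write x = 36 + 41·t and require 36 + 41·t ≡ 25 (mod 40), i.e. 41·t ≡ 25 − 36 ≡ 29 (mod 40). Since 41^(−1) ≡ 1 (mod 40) (41 ≡ 1 (mod 40)), t ≡ 1·29 ≡ 29 (mod 40). So x ≡ 36 + 41·29 = 1225 (mod 1640).
Unique solution in [0, 1640): x = 1225.

Final answer: x ≡ 1225 (mod 1640); the representative in [0, 1640) is 1225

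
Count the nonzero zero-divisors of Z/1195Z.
In Z/1195Z each nonzero element is either a unit (gcd with 1195 is 1) or a zero-divisor (gcd > 1). The number of units is φ(1195): factorise 1195 = 5 · 239, so φ(1195) = (5 − 1) · (239 − 1) = 4 · 238 = 952. The nonzero elements number 1195 − 1 = 1194. Hence the nonzero zero-divisors number 1194 − 952 = 242.

Final answer: Z/1195Z has 242 nonzero zero-divisors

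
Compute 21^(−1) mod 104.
21^(−1) ≡ 5 (mod 104)

Apply the extended Euclidean algorithm to (104, 21), tracking rows (r, s, t) with s·104 + t·21 = r. Each division r_prev = q·r_cur + r_new produces the new row as (previous row) − q·(current row):
  row A: (104, 1, 0)   [1·104 + 0·21 = 104]
  row B: (21, 0, 1)   [0·104 + 1·21 = 21]
  104 = 4·21 + 20   → row C = row A − 4·row B = (20, 1, −4)   [check: 1·104 − 4·21 = 20]
  21 = 1·20 + 1   → row D = row B − 1·row C = (1, −1, 5)   [check: −1·104 + 5·21 = 1]
  20 = 20·1 + 0   → remainder 0, stop. gcd = 1 (last nonzero row D).
The gcd is 1, so 21 is invertible mod 104. The last nonzero row gives −1·104 + 5·21 = 1, so t = 5. So 21^(−1) ≡ 5 (mod 104). Verify: 21 · 5 = 105 ≡ 1 (mod 104). ✓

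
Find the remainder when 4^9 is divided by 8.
Use repeated squaring. Binary(9) = 1001. Walk through the bits of the exponent 9 left-to-right: at each bit after the leading one, square the running value, then multiply by 4 if the bit is 1 (always reducing mod 8):
  bit 1 = 1 (leading): start with 4.
  bit 2 = 0: square 4^2 = 16 ≡ 0 (mod 8).
  bit 3 = 0: square 0^2 = 0 (mod 8).
  bit 4 = 1: square 0^2 = 0; bit is 1, so multiply 0·4 = 0 (mod 8).
Final value: 4^9 ≡ 0 (mod 8).

Final answer: 0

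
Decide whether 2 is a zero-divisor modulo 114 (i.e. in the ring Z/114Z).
gcd(2, 114) = 2 > 1, so 2 is not a unit in Z/114Z. In Z/nZ every nonzero non-unit is a zero-divisor: explicitly, take b = 114/gcd = 57 ≠ 0 (mod 114); then 2·57 = 114 = 1·114, i.e. 2·57 ≡ 0 (mod 114). So 2 is a zero-divisor.

Final answer: YES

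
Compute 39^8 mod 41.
10

Use repeated squaring. Binary(8) = 1000. Walk through the bits of the exponent 8 left-to-right: at each bit after the leading one, square the running value, then multiply by 39 if the bit is 1 (always reducing mod 41):
  bit 1 = 1 (leading): start with 39.
  bit 2 = 0: square 39^2 = 1521 ≡ 4 (mod 41).
  bit 3 = 0: square 4^2 = 16 (mod 41).
  bit 4 = 0: square 16^2 = 256 ≡ 10 (mod 41).
Final value: 39^8 ≡ 10 (mod 41).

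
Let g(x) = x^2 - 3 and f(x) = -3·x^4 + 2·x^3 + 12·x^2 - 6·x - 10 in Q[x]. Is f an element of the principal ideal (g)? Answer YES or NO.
In Q[x] the ideal (g) consists of all multiples of g, so f ∈ (g) iff g | f, i.e. iff the remainder of f on division by g is 0. Divide f by g (g is monic, so eliminate the leading term of the running remainder at each step):
  leading term -3·x^4: subtract (-3·x^2)·g(x) = -3·x^4 + 9·x^2, leaving 2·x^3 + 3·x^2 - 6·x - 10
  leading term 2·x^3: subtract (2·x)·g(x) = 2·x^3 - 6·x, leaving 3·x^2 - 10
  leading term 3·x^2: subtract (3)·g(x) = 3·x^2 - 9, leaving -1
The remainder r(x) = -1 ≠ 0 (and deg r < deg g), so g ∤ f, i.e. f ∉ (g).

Final answer: NO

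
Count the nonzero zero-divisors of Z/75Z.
Z/75Z has 34 nonzero zero-divisors

In Z/75Z each nonzero element is either a unit (gcd with 75 is 1) or a zero-divisor (gcd > 1). The number of units is φ(75): factorise 75 = 3 · 5^2, so φ(75) = (3 − 1) · (5^2 − 5^1) = 2 · 20 = 40. The nonzero elements number 75 − 1 = 74. Hence the nonzero zero-divisors number 74 − 40 = 34.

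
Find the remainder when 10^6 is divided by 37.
1

Use repeated squaring. Binary(6) = 110. Walk through the bits of the exponent 6 left-to-right: at each bit after the leading one, square the running value, then multiply by 10 if the bit is 1 (always reducing mod 37):
  bit 1 = 1 (leading): start with 10.
  bit 2 = 1: square 10^2 = 100 ≡ 26; bit is 1, so multiply 26·10 = 260 ≡ 1 (mod 37).
  bit 3 = 0: square 1^2 = 1 (mod 37).
Final value: 10^6 ≡ 1 (mod 37).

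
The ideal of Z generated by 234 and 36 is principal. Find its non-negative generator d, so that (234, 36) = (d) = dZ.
In the PID Z, (a, b) is generated by gcd(a, b). Compute gcd(234, 36) with the extended Euclidean algorithm, tracking rows (r, s, t) with s·234 + t·36 = r:
  row A: (234, 1, 0)   [1·234 + 0·36 = 234]
  row B: (36, 0, 1)   [0·234 + 1·36 = 36]
  234 = 6·36 + 18   → row C = row A − 6·row B = (18, 1, −6)   [check: 1·234 − 6·36 = 18]
  36 = 2·18 + 0   → remainder 0, stop. gcd = 18 (last nonzero row C).
So gcd(234, 36) = 18, with Bézout identity 1·234 − 6·36 = 18. Containment (⊇): the Bézout identity exhibits 18 as an element of (234, 36), giving (18) ⊆ (234, 36). Containment (⊆): since 18 | 234 and 18 | 36 (234 = 18·13, 36 = 18·2), every Z-linear combination of 234 and 36 is divisible by 18, so (234, 36) ⊆ (18). Therefore (234, 36) = (18), d = 18.

Final answer: (234, 36) = (18); d = 18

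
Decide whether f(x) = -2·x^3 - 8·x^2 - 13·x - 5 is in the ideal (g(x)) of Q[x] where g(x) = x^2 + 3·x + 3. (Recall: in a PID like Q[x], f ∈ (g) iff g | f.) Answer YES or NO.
NO

In Q[x] the ideal (g) consists of all multiples of g, so f ∈ (g) iff g | f, i.e. iff the remainder of f on division by g is 0. Divide f by g (g is monic, so eliminate the leading term of the running remainder at each step):
  leading term -2·x^3: subtract (-2·x)·g(x) = -2·x^3 - 6·x^2 - 6·x, leaving -2·x^2 - 7·x - 5
  leading term -2·x^2: subtract (-2)·g(x) = -2·x^2 - 6·x - 6, leaving 1 - x
The remainder r(x) = 1 - x ≠ 0 (and deg r < deg g), so g ∤ f, i.e. f ∉ (g).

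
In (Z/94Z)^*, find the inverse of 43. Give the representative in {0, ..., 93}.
Apply the extended Euclidean algorithm to (94, 43), tracking rows (r, s, t) with s·94 + t·43 = r. Each division r_prev = q·r_cur + r_new produces the new row as (previous row) − q·(current row):
  row A: (94, 1, 0)   [1·94 + 0·43 = 94]
  row B: (43, 0, 1)   [0·94 + 1·43 = 43]
  94 = 2·43 + 8   → row C = row A − 2·row B = (8, 1, −2)   [check: 1·94 − 2·43 = 8]
  43 = 5·8 + 3   → row D = row B − 5·row C = (3, −5, 11)   [check: −5·94 + 11·43 = 3]
  8 = 2·3 + 2   → row E = row C − 2·row D = (2, 11, −24)   [check: 11·94 − 24·43 = 2]
  3 = 1·2 + 1   → row F = row D − 1·row E = (1, −16, 35)   [check: −16·94 + 35·43 = 1]
  2 = 2·1 + 0   → remainder 0, stop. gcd = 1 (last nonzero row F).
The gcd is 1, so 43 is invertible mod 94. The last nonzero row gives −16·94 + 35·43 = 1, so t = 35. So 43^(−1) ≡ 35 (mod 94). Verify: 43 · 35 = 1505 ≡ 1 (mod 94). ✓

Final answer: 43^(−1) ≡ 35 (mod 94)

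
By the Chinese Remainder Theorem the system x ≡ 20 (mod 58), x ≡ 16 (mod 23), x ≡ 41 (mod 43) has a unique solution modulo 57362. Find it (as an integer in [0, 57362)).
The moduli 58, 23, 43 are pairwise coprime, so by the CRT there is a unique solution mod 58·23·43 = 57362.
Solve by successive substitution. Start with x ≡ 20 (mod 58).
  Combine with x ≡ 16 (mod 23): write x = 20 + 58·t and require 20 + 58·t ≡ 16 (mod 23), i.e. 58·t ≡ 16 − 20 ≡ 19 (mod 23). Since 58^(−1) ≡ 2 (mod 23) (58 ≡ 12 (mod 23)), t ≡ 2·19 ≡ 15 (mod 23). So x ≡ 20 + 58·15 = 890 (mod 1334).
  Combine with x ≡ 41 (mod 43): write x = 890 + 1334·t and require 890 + 1334·t ≡ 41 (mod 43), i.e. 1334·t ≡ 41 − 890 ≡ 11 (mod 43). Since 1334^(−1) ≡ 1 (mod 43) (1334 ≡ 1 (mod 43)), t ≡ 1·11 ≡ 11 (mod 43). So x ≡ 890 + 1334·11 = 15564 (mod 57362).
Unique solution in [0, 57362): x = 15564.

Final answer: x ≡ 15564 (mod 57362); the representative in [0, 57362) is 15564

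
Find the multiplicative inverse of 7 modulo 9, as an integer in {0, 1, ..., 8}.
Apply the extended Euclidean algorithm to (9, 7), tracking rows (r, s, t) with s·9 + t·7 = r. Each division r_prev = q·r_cur + r_new produces the new row as (previous row) − q·(current row):
  row A: (9, 1, 0)   [1·9 + 0·7 = 9]
  row B: (7, 0, 1)   [0·9 + 1·7 = 7]
  9 = 1·7 + 2   → row C = row A − 1·row B = (2, 1, −1)   [check: 1·9 − 1·7 = 2]
  7 = 3·2 + 1   → row D = row B − 3·row C = (1, −3, 4)   [check: −3·9 + 4·7 = 1]
  2 = 2·1 + 0   → remainder 0, stop. gcd = 1 (last nonzero row D).
The gcd is 1, so 7 is invertible mod 9. The last nonzero row gives −3·9 + 4·7 = 1, so t = 4. So 7^(−1) ≡ 4 (mod 9). Verify: 7 · 4 = 28 ≡ 1 (mod 9). ✓

Final answer: 7^(−1) ≡ 4 (mod 9)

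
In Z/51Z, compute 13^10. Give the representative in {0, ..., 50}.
Use repeated squaring. Binary(10) = 1010. Walk through the bits of the exponent 10 left-to-right: at each bit after the leading one, square the running value, then multiply by 13 if the bit is 1 (always reducing mod 51):
  bit 1 = 1 (leading): start with 13.
  bit 2 = 0: square 13^2 = 169 ≡ 16 (mod 51).
  bit 3 = 1: square 16^2 = 256 ≡ 1; bit is 1, so multiply 1·13 = 13 (mod 51).
  bit 4 = 0: square 13^2 = 169 ≡ 16 (mod 51).
Final value: 13^10 ≡ 16 (mod 51).

Final answer: 16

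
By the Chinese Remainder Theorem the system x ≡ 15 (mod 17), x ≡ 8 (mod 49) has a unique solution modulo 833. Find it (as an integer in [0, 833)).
The moduli 17, 49 are pairwise coprime, so by the CRT there is a unique solution mod 17·49 = 833.
Solve by successive substitution. Start with x ≡ 15 (mod 17).
  Combine with x ≡ 8 (mod 49): write x = 15 + 17·t and require 15 + 17·t ≡ 8 (mod 49), i.e. 17·t ≡ 8 − 15 ≡ 42 (mod 49). Since 17^(−1) ≡ 26 (mod 49), t ≡ 26·42 ≡ 14 (mod 49). So x ≡ 15 + 17·14 = 253 (mod 833).
Unique solution in [0, 833): x = 253.

Final answer: x ≡ 253 (mod 833); the representative in [0, 833) is 253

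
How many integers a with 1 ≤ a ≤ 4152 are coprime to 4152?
1376

The number of a ∈ {1, ..., 4152} with gcd(a, 4152) = 1 is by definition Euler's totient φ(4152). φ is multiplicative, with φ(p^e) = p^e − p^(e−1). Factorise 4152 = 2^3 · 3 · 173. Then
  φ(4152) = (2^3 − 2^2) · (3 − 1) · (173 − 1) = 4 · 2 · 172 = 1376.
So there are 1376 such integers.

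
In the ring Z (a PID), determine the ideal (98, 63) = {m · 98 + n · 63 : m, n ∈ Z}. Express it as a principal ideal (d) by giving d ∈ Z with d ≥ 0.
(98, 63) = (7); d = 7

In the PID Z, (a, b) is generated by gcd(a, b). Compute gcd(98, 63) with the extended Euclidean algorithm, tracking rows (r, s, t) with s·98 + t·63 = r:
  row A: (98, 1, 0)   [1·98 + 0·63 = 98]
  row B: (63, 0, 1)   [0·98 + 1·63 = 63]
  98 = 1·63 + 35   → row C = row A − 1·row B = (35, 1, −1)   [check: 1·98 − 1·63 = 35]
  63 = 1·35 + 28   → row D = row B − 1·row C = (28, −1, 2)   [check: −1·98 + 2·63 = 28]
  35 = 1·28 + 7   → row E = row C − 1·row D = (7, 2, −3)   [check: 2·98 − 3·63 = 7]
  28 = 4·7 + 0   → remainder 0, stop. gcd = 7 (last nonzero row E).
So gcd(98, 63) = 7, with Bézout identity 2·98 − 3·63 = 7. Containment (⊇): the Bézout identity exhibits 7 as an element of (98, 63), giving (7) ⊆ (98, 63). Containment (⊆): since 7 | 98 and 7 | 63 (98 = 7·14, 63 = 7·9), every Z-linear combination of 98 and 63 is divisible by 7, so (98, 63) ⊆ (7). Therefore (98, 63) = (7), d = 7.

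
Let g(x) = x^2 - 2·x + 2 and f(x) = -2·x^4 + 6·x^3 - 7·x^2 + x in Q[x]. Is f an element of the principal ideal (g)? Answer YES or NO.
In Q[x] the ideal (g) consists of all multiples of g, so f ∈ (g) iff g | f, i.e. iff the remainder of f on division by g is 0. Divide f by g (g is monic, so eliminate the leading term of the running remainder at each step):
  leading term -2·x^4: subtract (-2·x^2)·g(x) = -2·x^4 + 4·x^3 - 4·x^2, leaving 2·x^3 - 3·x^2 + x
  leading term 2·x^3: subtract (2·x)·g(x) = 2·x^3 - 4·x^2 + 4·x, leaving x^2 - 3·x
  leading term x^2: subtract (1)·g(x) = x^2 - 2·x + 2, leaving -x - 2
The remainder r(x) = -x - 2 ≠ 0 (and deg r < deg g), so g ∤ f, i.e. f ∉ (g).

Final answer: NO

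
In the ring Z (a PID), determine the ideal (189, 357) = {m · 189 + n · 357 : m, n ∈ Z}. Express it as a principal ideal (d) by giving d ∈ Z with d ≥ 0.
In the PID Z, (a, b) is generated by gcd(a, b). Compute gcd(357, 189) with the extended Euclidean algorithm, tracking rows (r, s, t) with s·357 + t·189 = r:
  row A: (357, 1, 0)   [1·357 + 0·189 = 357]
  row B: (189, 0, 1)   [0·357 + 1·189 = 189]
  357 = 1·189 + 168   → row C = row A − 1·row B = (168, 1, −1)   [check: 1·357 − 1·189 = 168]
  189 = 1·168 + 21   → row D = row B − 1·row C = (21, −1, 2)   [check: −1·357 + 2·189 = 21]
  168 = 8·21 + 0   → remainder 0, stop. gcd = 21 (last nonzero row D).
So gcd(189, 357) = 21, with Bézout identity −1·357 + 2·189 = 21. Containment (⊇): the Bézout identity exhibits 21 as an element of (189, 357), giving (21) ⊆ (189, 357). Containment (⊆): since 21 | 189 and 21 | 357 (189 = 21·9, 357 = 21·17), every Z-linear combination of 189 and 357 is divisible by 21, so (189, 357) ⊆ (21). Therefore (189, 357) = (21), d = 21.

Final answer: (189, 357) = (21); d = 21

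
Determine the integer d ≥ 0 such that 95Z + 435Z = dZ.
(95, 435) = (5); d = 5

In the PID Z, (a, b) is generated by gcd(a, b). Compute gcd(435, 95) with the extended Euclidean algorithm, tracking rows (r, s, t) with s·435 + t·95 = r:
  row A: (435, 1, 0)   [1·435 + 0·95 = 435]
  row B: (95, 0, 1)   [0·435 + 1·95 = 95]
  435 = 4·95 + 55   → row C = row A − 4·row B = (55, 1, −4)   [check: 1·435 − 4·95 = 55]
  95 = 1·55 + 40   → row D = row B − 1·row C = (40, −1, 5)   [check: −1·435 + 5·95 = 40]
  55 = 1·40 + 15   → row E = row C − 1·row D = (15, 2, −9)   [check: 2·435 − 9·95 = 15]
  40 = 2·15 + 10   → row F = row D − 2·row E = (10, −5, 23)   [check: −5·435 + 23·95 = 10]
  15 = 1·10 + 5   → row G = row E − 1·row F = (5, 7, −32)   [check: 7·435 − 32·95 = 5]
  10 = 2·5 + 0   → remainder 0, stop. gcd = 5 (last nonzero row G).
So gcd(95, 435) = 5, with Bézout identity 7·435 − 32·95 = 5. Containment (⊇): the Bézout identity exhibits 5 as an element of (95, 435), giving (5) ⊆ (95, 435). Containment (⊆): since 5 | 95 and 5 | 435 (95 = 5·19, 435 = 5·87), every Z-linear combination of 95 and 435 is divisible by 5, so (95, 435) ⊆ (5). Therefore (95, 435) = (5), d = 5.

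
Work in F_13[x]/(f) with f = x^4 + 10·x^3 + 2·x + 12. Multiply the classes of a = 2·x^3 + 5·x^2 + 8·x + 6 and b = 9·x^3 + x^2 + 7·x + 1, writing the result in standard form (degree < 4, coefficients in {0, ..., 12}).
a · b ≡ 10·x^3 + 10 (mod f(x))

Multiply as integer polynomials: a · b = 18·x^6 + 47·x^5 + 91·x^4 + 99·x^3 + 67·x^2 + 50·x + 6. Reducing coefficients mod 13: a · b ≡ 5·x^6 + 8·x^5 + 8·x^3 + 2·x^2 + 11·x + 6. Now divide by f(x) = x^4 + 10·x^3 + 2·x + 12 in F_13[x], eliminating the leading term at each step:
  leading term 5·x^6: subtract (5·x^2)·f(x) = 5·x^6 + 11·x^5 + 10·x^3 + 8·x^2, leaving 10·x^5 + 11·x^3 + 7·x^2 + 11·x + 6 (coefficients mod 13)
  leading term 10·x^5: subtract (10·x)·f(x) = 10·x^5 + 9·x^4 + 7·x^2 + 3·x, leaving 4·x^4 + 11·x^3 + 8·x + 6 (coefficients mod 13)
  leading term 4·x^4: subtract (4)·f(x) = 4·x^4 + x^3 + 8·x + 9, leaving 10·x^3 + 10 (coefficients mod 13)
The degree is now < 4, so this is the remainder. Hence a · b ≡ 10·x^3 + 10 in F_13[x]/(f).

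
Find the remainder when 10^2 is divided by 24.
Use repeated squaring. Binary(2) = 10. Walk through the bits of the exponent 2 left-to-right: at each bit after the leading one, square the running value, then multiply by 10 if the bit is 1 (always reducing mod 24):
  bit 1 = 1 (leading): start with 10.
  bit 2 = 0: square 10^2 = 100 ≡ 4 (mod 24).
Final value: 10^2 ≡ 4 (mod 24).

Final answer: 4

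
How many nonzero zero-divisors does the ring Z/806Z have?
In Z/806Z each nonzero element is either a unit (gcd with 806 is 1) or a zero-divisor (gcd > 1). The number of units is φ(806): factorise 806 = 2 · 13 · 31, so φ(806) = (2 − 1) · (13 − 1) · (31 − 1) = 1 · 12 · 30 = 360. The nonzero elements number 806 − 1 = 805. Hence the nonzero zero-divisors number 805 − 360 = 445.

Final answer: Z/806Z has 445 nonzero zero-divisors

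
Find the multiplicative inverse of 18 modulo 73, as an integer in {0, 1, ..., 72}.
18^(−1) ≡ 69 (mod 73)

Apply the extended Euclidean algorithm to (73, 18), tracking rows (r, s, t) with s·73 + t·18 = r. Each division r_prev = q·r_cur + r_new produces the new row as (previous row) − q·(current row):
  row A: (73, 1, 0)   [1·73 + 0·18 = 73]
  row B: (18, 0, 1)   [0·73 + 1·18 = 18]
  73 = 4·18 + 1   → row C = row A − 4·row B = (1, 1, −4)   [check: 1·73 − 4·18 = 1]
  18 = 18·1 + 0   → remainder 0, stop. gcd = 1 (last nonzero row C).
The gcd is 1, so 18 is invertible mod 73. The last nonzero row gives 1·73 − 4·18 = 1, so t = −4. So 18^(−1) ≡ −4 ≡ 69 (mod 73). Verify: 18 · 69 = 1242 ≡ 1 (mod 73). ✓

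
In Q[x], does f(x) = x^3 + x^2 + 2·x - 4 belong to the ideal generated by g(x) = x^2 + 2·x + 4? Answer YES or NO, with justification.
In Q[x] the ideal (g) consists of all multiples of g, so f ∈ (g) iff g | f, i.e. iff the remainder of f on division by g is 0. Divide f by g (g is monic, so eliminate the leading term of the running remainder at each step):
  leading term x^3: subtract (x)·g(x) = x^3 + 2·x^2 + 4·x, leaving -x^2 - 2·x - 4
  leading term -x^2: subtract (-1)·g(x) = -x^2 - 2·x - 4, leaving 0
The remainder is 0, so f(x) = g(x) · h(x) with h(x) = x - 1. Hence g | f, i.e. f ∈ (g).

Final answer: YES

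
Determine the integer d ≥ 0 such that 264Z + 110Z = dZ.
(264, 110) = (22); d = 22

In the PID Z, (a, b) is generated by gcd(a, b). Compute gcd(264, 110) with the extended Euclidean algorithm, tracking rows (r, s, t) with s·264 + t·110 = r:
  row A: (264, 1, 0)   [1·264 + 0·110 = 264]
  row B: (110, 0, 1)   [0·264 + 1·110 = 110]
  264 = 2·110 + 44   → row C = row A − 2·row B = (44, 1, −2)   [check: 1·264 − 2·110 = 44]
  110 = 2·44 + 22   → row D = row B − 2·row C = (22, −2, 5)   [check: −2·264 + 5·110 = 22]
  44 = 2·22 + 0   → remainder 0, stop. gcd = 22 (last nonzero row D).
So gcd(264, 110) = 22, with Bézout identity −2·264 + 5·110 = 22. Containment (⊇): the Bézout identity exhibits 22 as an element of (264, 110), giving (22) ⊆ (264, 110). Containment (⊆): since 22 | 264 and 22 | 110 (264 = 22·12, 110 = 22·5), every Z-linear combination of 264 and 110 is divisible by 22, so (264, 110) ⊆ (22). Therefore (264, 110) = (22), d = 22.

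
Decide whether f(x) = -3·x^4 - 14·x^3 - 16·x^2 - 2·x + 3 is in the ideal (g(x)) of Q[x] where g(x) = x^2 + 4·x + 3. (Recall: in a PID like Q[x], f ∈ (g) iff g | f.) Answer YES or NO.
In Q[x] the ideal (g) consists of all multiples of g, so f ∈ (g) iff g | f, i.e. iff the remainder of f on division by g is 0. Divide f by g (g is monic, so eliminate the leading term of the running remainder at each step):
  leading term -3·x^4: subtract (-3·x^2)·g(x) = -3·x^4 - 12·x^3 - 9·x^2, leaving -2·x^3 - 7·x^2 - 2·x + 3
  leading term -2·x^3: subtract (-2·x)·g(x) = -2·x^3 - 8·x^2 - 6·x, leaving x^2 + 4·x + 3
  leading term x^2: subtract (1)·g(x) = x^2 + 4·x + 3, leaving 0
The remainder is 0, so f(x) = g(x) · h(x) with h(x) = -3·x^2 - 2·x + 1. Hence g | f, i.e. f ∈ (g).

Final answer: YES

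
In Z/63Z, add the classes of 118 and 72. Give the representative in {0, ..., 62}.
Reduce the summands first: 118 ≡ 55, 72 ≡ 9 (mod 63), so 118 + 72 ≡ 55 + 9 (mod 63). 55 + 9 = 64; 64 = 1·63 + 1, so (118 + 72) mod 63 = 1.

Final answer: 1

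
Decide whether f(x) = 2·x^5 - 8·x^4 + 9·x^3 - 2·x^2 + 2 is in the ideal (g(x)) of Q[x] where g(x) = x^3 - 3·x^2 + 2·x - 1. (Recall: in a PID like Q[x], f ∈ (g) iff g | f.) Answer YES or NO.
In Q[x] the ideal (g) consists of all multiples of g, so f ∈ (g) iff g | f, i.e. iff the remainder of f on division by g is 0. Divide f by g (g is monic, so eliminate the leading term of the running remainder at each step):
  leading term 2·x^5: subtract (2·x^2)·g(x) = 2·x^5 - 6·x^4 + 4·x^3 - 2·x^2, leaving -2·x^4 + 5·x^3 + 2
  leading term -2·x^4: subtract (-2·x)·g(x) = -2·x^4 + 6·x^3 - 4·x^2 + 2·x, leaving -x^3 + 4·x^2 - 2·x + 2
  leading term -x^3: subtract (-1)·g(x) = -x^3 + 3·x^2 - 2·x + 1, leaving x^2 + 1
The remainder r(x) = x^2 + 1 ≠ 0 (and deg r < deg g), so g ∤ f, i.e. f ∉ (g).

Final answer: NO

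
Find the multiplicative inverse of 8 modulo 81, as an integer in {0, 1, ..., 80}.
8^(−1) ≡ 71 (mod 81)

Apply the extended Euclidean algorithm to (81, 8), tracking rows (r, s, t) with s·81 + t·8 = r. Each division r_prev = q·r_cur + r_new produces the new row as (previous row) − q·(current row):
  row A: (81, 1, 0)   [1·81 + 0·8 = 81]
  row B: (8, 0, 1)   [0·81 + 1·8 = 8]
  81 = 10·8 + 1   → row C = row A − 10·row B = (1, 1, −10)   [check: 1·81 − 10·8 = 1]
  8 = 8·1 + 0   → remainder 0, stop. gcd = 1 (last nonzero row C).
The gcd is 1, so 8 is invertible mod 81. The last nonzero row gives 1·81 − 10·8 = 1, so t = −10. So 8^(−1) ≡ −10 ≡ 71 (mod 81). Verify: 8 · 71 = 568 ≡ 1 (mod 81). ✓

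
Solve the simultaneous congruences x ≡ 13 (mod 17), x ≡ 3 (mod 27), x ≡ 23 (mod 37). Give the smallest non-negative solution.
x ≡ 948 (mod 16983); the representative in [0, 16983) is 948

The moduli 17, 27, 37 are pairwise coprime, so by the CRT there is a unique solution mod 17·27·37 = 16983.
Solve by successive substitution. Start with x ≡ 13 (mod 17).
  Combine with x ≡ 3 (mod 27): write x = 13 + 17·t and require 13 + 17·t ≡ 3 (mod 27), i.e. 17·t ≡ 3 − 13 ≡ 17 (mod 27). Since 17^(−1) ≡ 8 (mod 27), t ≡ 8·17 ≡ 1 (mod 27). So x ≡ 13 + 17·1 = 30 (mod 459).
  Combine with x ≡ 23 (mod 37): write x = 30 + 459·t and require 30 + 459·t ≡ 23 (mod 37), i.e. 459·t ≡ 23 − 30 ≡ 30 (mod 37). Since 459^(−1) ≡ 5 (mod 37) (459 ≡ 15 (mod 37)), t ≡ 5·30 ≡ 2 (mod 37). So x ≡ 30 + 459·2 = 948 (mod 16983).
Unique solution in [0, 16983): x = 948.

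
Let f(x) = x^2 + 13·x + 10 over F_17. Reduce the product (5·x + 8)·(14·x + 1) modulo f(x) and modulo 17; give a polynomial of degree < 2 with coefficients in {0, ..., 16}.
Multiply as integer polynomials: a · b = 70·x^2 + 117·x + 8. Reducing coefficients mod 17: a · b ≡ 2·x^2 + 15·x + 8. Now divide by f(x) = x^2 + 13·x + 10 in F_17[x], eliminating the leading term at each step:
  leading term 2·x^2: subtract (2)·f(x) = 2·x^2 + 9·x + 3, leaving 6·x + 5 (coefficients mod 17)
The degree is now < 2, so this is the remainder. Hence a · b ≡ 6·x + 5 in F_17[x]/(f).

Final answer: a · b ≡ 6·x + 5 (mod f(x))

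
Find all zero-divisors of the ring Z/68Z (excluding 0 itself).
nonzero zero-divisors of Z/68Z = {2, 4, 6, 8, 10, 12, 14, 16, 17, 18, 20, 22, 24, 26, 28, 30, 32, 34, 36, 38, 40, 42, 44, 46, 48, 50, 51, 52, 54, 56, 58, 60, 62, 64, 66}

An element a ∈ Z/68Z (with a ≠ 0) is a zero-divisor iff gcd(a, 68) > 1 (because a is a unit precisely when gcd(a, n) = 1, and in Z/nZ every nonzero, non-unit element is a zero-divisor). Scan a = 1, ..., 67 and keep those with gcd(a, 68) > 1:
  gcd(2, 68) = 2, gcd(4, 68) = 4, gcd(6, 68) = 2, gcd(8, 68) = 4, gcd(10, 68) = 2, gcd(12, 68) = 4, gcd(14, 68) = 2, gcd(16, 68) = 4, gcd(17, 68) = 17, gcd(18, 68) = 2, gcd(20, 68) = 4, gcd(22, 68) = 2, gcd(24, 68) = 4, gcd(26, 68) = 2, gcd(28, 68) = 4, gcd(30, 68) = 2, gcd(32, 68) = 4, gcd(34, 68) = 34, gcd(36, 68) = 4, gcd(38, 68) = 2, gcd(40, 68) = 4, gcd(42, 68) = 2, gcd(44, 68) = 4, gcd(46, 68) = 2, gcd(48, 68) = 4, gcd(50, 68) = 2, gcd(51, 68) = 17, gcd(52, 68) = 4, gcd(54, 68) = 2, gcd(56, 68) = 4, gcd(58, 68) = 2, gcd(60, 68) = 4, gcd(62, 68) = 2, gcd(64, 68) = 4, gcd(66, 68) = 2.
All other a ∈ {1, ..., 67} have gcd(a, 68) = 1 and are units. So the nonzero zero-divisors are exactly the 35 values of a appearing in this scan.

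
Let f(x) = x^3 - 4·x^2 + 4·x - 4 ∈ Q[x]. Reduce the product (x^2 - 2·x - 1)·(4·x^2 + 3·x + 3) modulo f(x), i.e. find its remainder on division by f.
First multiply in Q[x] without reducing: a · b = 4·x^4 - 5·x^3 - 7·x^2 - 9·x - 3. Now divide by f(x) = x^3 - 4·x^2 + 4·x - 4, eliminating the leading term at each step:
  leading term 4·x^4: subtract (4·x)·f(x) = 4·x^4 - 16·x^3 + 16·x^2 - 16·x, leaving 11·x^3 - 23·x^2 + 7·x - 3
  leading term 11·x^3: subtract (11)·f(x) = 11·x^3 - 44·x^2 + 44·x - 44, leaving 21·x^2 - 37·x + 41
The degree is now < 3, so this is the remainder. Hence a · b ≡ 21·x^2 - 37·x + 41 in Q[x]/(f).

Final answer: a · b ≡ 21·x^2 - 37·x + 41 (mod f(x))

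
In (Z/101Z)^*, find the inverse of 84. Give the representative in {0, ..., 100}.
84^(−1) ≡ 95 (mod 101)

Apply the extended Euclidean algorithm to (101, 84), tracking rows (r, s, t) with s·101 + t·84 = r. Each division r_prev = q·r_cur + r_new produces the new row as (previous row) − q·(current row):
  row A: (101, 1, 0)   [1·101 + 0·84 = 101]
  row B: (84, 0, 1)   [0·101 + 1·84 = 84]
  101 = 1·84 + 17   → row C = row A − 1·row B = (17, 1, −1)   [check: 1·101 − 1·84 = 17]
  84 = 4·17 + 16   → row D = row B − 4·row C = (16, −4, 5)   [check: −4·101 + 5·84 = 16]
  17 = 1·16 + 1   → row E = row C − 1·row D = (1, 5, −6)   [check: 5·101 − 6·84 = 1]
  16 = 16·1 + 0   → remainder 0, stop. gcd = 1 (last nonzero row E).
The gcd is 1, so 84 is invertible mod 101. The last nonzero row gives 5·101 − 6·84 = 1, so t = −6. So 84^(−1) ≡ −6 ≡ 95 (mod 101). Verify: 84 · 95 = 7980 ≡ 1 (mod 101). ✓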